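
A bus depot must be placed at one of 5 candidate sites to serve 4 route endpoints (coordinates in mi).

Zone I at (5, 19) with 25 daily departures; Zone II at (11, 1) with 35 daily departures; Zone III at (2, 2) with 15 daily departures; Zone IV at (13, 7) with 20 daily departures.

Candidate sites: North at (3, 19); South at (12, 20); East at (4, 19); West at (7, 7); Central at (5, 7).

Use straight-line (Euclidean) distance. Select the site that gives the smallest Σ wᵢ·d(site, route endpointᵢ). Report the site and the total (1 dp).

West, total 782.6 mi

Total weighted distance at each candidate:
  North (3, 19): total = 1307.3
  South (12, 20): total = 1412.3
  East (4, 19): total = 1257.7
  West (7, 7): total = 782.6
  Central (5, 7): total = 844.4
Minimum is at West with total 782.6 mi.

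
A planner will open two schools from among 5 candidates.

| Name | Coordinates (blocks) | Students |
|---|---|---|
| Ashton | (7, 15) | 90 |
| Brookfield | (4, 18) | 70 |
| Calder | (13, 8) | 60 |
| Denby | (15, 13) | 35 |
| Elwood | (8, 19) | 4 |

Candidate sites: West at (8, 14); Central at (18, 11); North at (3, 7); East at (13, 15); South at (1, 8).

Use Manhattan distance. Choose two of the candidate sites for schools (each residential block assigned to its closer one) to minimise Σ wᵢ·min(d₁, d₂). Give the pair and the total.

Evaluate every pair (each demand assigned to the nearer of the two):
  {West, East}: total = 1320
  {West, Central}: total = 1415
  {West, North}: total = 1700
  {West, South}: total = 1700
  {Central, East}: total = 1976
  {North, East}: total = 1976
  {East, South}: total = 1976
  {Central, North}: total = 2643
  {Central, South}: total = 2807
  {North, South}: total = 3278
Best pair: {West, East} with total 1320.

{West, East}, total 1320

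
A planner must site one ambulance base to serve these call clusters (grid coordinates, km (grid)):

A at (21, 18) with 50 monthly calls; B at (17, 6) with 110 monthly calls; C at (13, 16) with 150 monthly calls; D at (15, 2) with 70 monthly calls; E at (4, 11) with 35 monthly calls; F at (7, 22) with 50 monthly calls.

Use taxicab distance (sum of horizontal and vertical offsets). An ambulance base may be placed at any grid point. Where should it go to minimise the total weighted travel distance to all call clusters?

(13, 16)

Manhattan distance separates: Σwᵢ(|x−xᵢ|+|y−yᵢ|) = Σwᵢ|x−xᵢ| + Σwᵢ|y−yᵢ|, so x and y are optimised independently as 1-D weighted medians.
Total weight W = 465; half = 232.5.
x-coordinate, sorted with cumulative weight:
  x=4 (E, w=35) cum 35
  x=7 (F, w=50) cum 85
  x=13 (C, w=150) cum 235  ← median
  x=15 (D, w=70) cum 305
  x=17 (B, w=110) cum 415
  x=21 (A, w=50) cum 465
⇒ x* = 13
y-coordinate, sorted with cumulative weight:
  y=2 (D, w=70) cum 70
  y=6 (B, w=110) cum 180
  y=11 (E, w=35) cum 215
  y=16 (C, w=150) cum 365  ← median
  y=18 (A, w=50) cum 415
  y=22 (F, w=50) cum 465
⇒ y* = 16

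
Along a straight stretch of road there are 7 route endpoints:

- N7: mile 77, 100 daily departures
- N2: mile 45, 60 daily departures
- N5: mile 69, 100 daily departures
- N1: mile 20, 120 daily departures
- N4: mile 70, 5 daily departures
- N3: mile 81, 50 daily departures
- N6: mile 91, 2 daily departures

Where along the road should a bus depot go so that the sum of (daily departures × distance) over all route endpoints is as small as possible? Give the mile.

For a sum of weighted absolute distances on a line, the optimum is the weighted median (not the mean). Total weight W = 437; half-weight = 218.5.
Sort by position and accumulate weight:
  mile 20 (N1, w=120) → cum 120
  mile 45 (N2, w=60) → cum 180
  mile 69 (N5, w=100) → cum 280  ≥ 218.5 → median here
  mile 70 (N4, w=5) → cum 285
  mile 77 (N7, w=100) → cum 385
  mile 81 (N3, w=50) → cum 435
  mile 91 (N6, w=2) → cum 437
Optimal location: mile 69.

x = 69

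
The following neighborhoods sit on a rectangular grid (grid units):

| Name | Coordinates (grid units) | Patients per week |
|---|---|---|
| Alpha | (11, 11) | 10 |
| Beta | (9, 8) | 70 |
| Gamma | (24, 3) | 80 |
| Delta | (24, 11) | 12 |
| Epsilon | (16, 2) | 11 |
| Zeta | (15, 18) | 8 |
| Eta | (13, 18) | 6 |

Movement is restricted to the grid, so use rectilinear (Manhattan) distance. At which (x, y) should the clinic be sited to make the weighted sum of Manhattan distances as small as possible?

(16, 8)

Manhattan distance separates: Σwᵢ(|x−xᵢ|+|y−yᵢ|) = Σwᵢ|x−xᵢ| + Σwᵢ|y−yᵢ|, so x and y are optimised independently as 1-D weighted medians.
Total weight W = 197; half = 98.5.
x-coordinate, sorted with cumulative weight:
  x=9 (Beta, w=70) cum 70
  x=11 (Alpha, w=10) cum 80
  x=13 (Eta, w=6) cum 86
  x=15 (Zeta, w=8) cum 94
  x=16 (Epsilon, w=11) cum 105  ← median
  x=24 (Gamma, w=80) cum 185
  x=24 (Delta, w=12) cum 197
⇒ x* = 16
y-coordinate, sorted with cumulative weight:
  y=2 (Epsilon, w=11) cum 11
  y=3 (Gamma, w=80) cum 91
  y=8 (Beta, w=70) cum 161  ← median
  y=11 (Alpha, w=10) cum 171
  y=11 (Delta, w=12) cum 183
  y=18 (Zeta, w=8) cum 191
  y=18 (Eta, w=6) cum 197
⇒ y* = 8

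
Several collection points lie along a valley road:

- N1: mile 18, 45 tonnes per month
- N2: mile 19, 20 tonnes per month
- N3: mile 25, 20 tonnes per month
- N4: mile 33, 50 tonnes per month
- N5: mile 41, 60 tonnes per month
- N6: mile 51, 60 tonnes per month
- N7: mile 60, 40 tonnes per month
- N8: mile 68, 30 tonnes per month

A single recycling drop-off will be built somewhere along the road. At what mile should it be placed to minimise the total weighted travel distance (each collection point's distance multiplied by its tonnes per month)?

For a sum of weighted absolute distances on a line, the optimum is the weighted median (not the mean). Total weight W = 325; half-weight = 162.5.
Sort by position and accumulate weight:
  mile 18 (N1, w=45) → cum 45
  mile 19 (N2, w=20) → cum 65
  mile 25 (N3, w=20) → cum 85
  mile 33 (N4, w=50) → cum 135
  mile 41 (N5, w=60) → cum 195  ≥ 162.5 → median here
  mile 51 (N6, w=60) → cum 255
  mile 60 (N7, w=40) → cum 295
  mile 68 (N8, w=30) → cum 325
Optimal location: mile 41.

x = 41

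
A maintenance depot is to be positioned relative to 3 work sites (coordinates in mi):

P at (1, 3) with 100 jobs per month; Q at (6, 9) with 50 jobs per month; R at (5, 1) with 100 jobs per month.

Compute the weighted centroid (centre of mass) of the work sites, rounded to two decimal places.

(3.60, 3.40)

The minimiser of Σwᵢ‖p−pᵢ‖² is the weighted centroid p* = (Σwᵢpᵢ)/(Σwᵢ).
Σwᵢ = 250.
Σwᵢxᵢ = 100·1 + 50·6 + 100·5 = 900.
Σwᵢyᵢ = 100·3 + 50·9 + 100·1 = 850.
x* = 900/250 = 3.60, y* = 850/250 = 3.40.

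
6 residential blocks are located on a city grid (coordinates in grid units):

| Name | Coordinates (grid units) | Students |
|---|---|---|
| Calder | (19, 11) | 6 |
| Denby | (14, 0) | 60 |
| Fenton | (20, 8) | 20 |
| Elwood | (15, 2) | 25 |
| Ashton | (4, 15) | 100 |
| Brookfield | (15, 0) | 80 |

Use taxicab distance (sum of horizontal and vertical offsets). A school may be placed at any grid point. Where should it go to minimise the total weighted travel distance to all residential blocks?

(14, 2)

Manhattan distance separates: Σwᵢ(|x−xᵢ|+|y−yᵢ|) = Σwᵢ|x−xᵢ| + Σwᵢ|y−yᵢ|, so x and y are optimised independently as 1-D weighted medians.
Total weight W = 291; half = 145.5.
x-coordinate, sorted with cumulative weight:
  x=4 (Ashton, w=100) cum 100
  x=14 (Denby, w=60) cum 160  ← median
  x=15 (Elwood, w=25) cum 185
  x=15 (Brookfield, w=80) cum 265
  x=19 (Calder, w=6) cum 271
  x=20 (Fenton, w=20) cum 291
⇒ x* = 14
y-coordinate, sorted with cumulative weight:
  y=0 (Denby, w=60) cum 60
  y=0 (Brookfield, w=80) cum 140
  y=2 (Elwood, w=25) cum 165  ← median
  y=8 (Fenton, w=20) cum 185
  y=11 (Calder, w=6) cum 191
  y=15 (Ashton, w=100) cum 291
⇒ y* = 2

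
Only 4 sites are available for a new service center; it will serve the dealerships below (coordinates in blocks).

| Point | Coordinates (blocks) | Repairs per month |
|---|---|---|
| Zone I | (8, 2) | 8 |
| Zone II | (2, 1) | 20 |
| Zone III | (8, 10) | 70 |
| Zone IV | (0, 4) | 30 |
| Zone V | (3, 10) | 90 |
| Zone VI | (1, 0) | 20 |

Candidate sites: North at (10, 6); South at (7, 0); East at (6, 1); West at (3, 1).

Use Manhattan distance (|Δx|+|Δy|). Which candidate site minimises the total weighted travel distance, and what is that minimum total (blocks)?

West, total 2098 blocks

Total weighted distance at each candidate:
  North (10, 6): total = 2378
  South (7, 0): total = 2624
  East (6, 1): total = 2344
  West (3, 1): total = 2098
Minimum is at West with total 2098 blocks.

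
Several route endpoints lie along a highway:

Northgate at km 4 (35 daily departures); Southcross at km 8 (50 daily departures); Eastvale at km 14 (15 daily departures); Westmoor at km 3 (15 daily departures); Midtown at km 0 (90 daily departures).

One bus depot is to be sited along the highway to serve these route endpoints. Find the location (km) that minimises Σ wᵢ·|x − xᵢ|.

For a sum of weighted absolute distances on a line, the optimum is the weighted median (not the mean). Total weight W = 205; half-weight = 102.5.
Sort by position and accumulate weight:
  km 0 (Midtown, w=90) → cum 90
  km 3 (Westmoor, w=15) → cum 105  ≥ 102.5 → median here
  km 4 (Northgate, w=35) → cum 140
  km 8 (Southcross, w=50) → cum 190
  km 14 (Eastvale, w=15) → cum 205
Optimal location: km 3.

x = 3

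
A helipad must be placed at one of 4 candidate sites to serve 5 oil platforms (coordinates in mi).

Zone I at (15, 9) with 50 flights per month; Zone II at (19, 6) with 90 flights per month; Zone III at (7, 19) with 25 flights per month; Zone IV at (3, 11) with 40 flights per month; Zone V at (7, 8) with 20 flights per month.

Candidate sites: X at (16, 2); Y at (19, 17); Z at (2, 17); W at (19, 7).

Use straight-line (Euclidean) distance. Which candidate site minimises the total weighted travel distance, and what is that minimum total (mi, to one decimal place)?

W, total 1638.4 mi

Total weighted distance at each candidate:
  X (16, 2): total = 2133.2
  Y (19, 17): total = 2724.9
  Z (2, 17): total = 3169.4
  W (19, 7): total = 1638.4
Minimum is at W with total 1638.4 mi.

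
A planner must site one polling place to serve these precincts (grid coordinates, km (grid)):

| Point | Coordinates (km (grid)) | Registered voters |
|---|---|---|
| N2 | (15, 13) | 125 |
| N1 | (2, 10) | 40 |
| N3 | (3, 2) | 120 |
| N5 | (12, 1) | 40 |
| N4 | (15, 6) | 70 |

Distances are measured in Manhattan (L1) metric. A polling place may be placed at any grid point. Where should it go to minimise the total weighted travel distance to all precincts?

Manhattan distance separates: Σwᵢ(|x−xᵢ|+|y−yᵢ|) = Σwᵢ|x−xᵢ| + Σwᵢ|y−yᵢ|, so x and y are optimised independently as 1-D weighted medians.
Total weight W = 395; half = 197.5.
x-coordinate, sorted with cumulative weight:
  x=2 (N1, w=40) cum 40
  x=3 (N3, w=120) cum 160
  x=12 (N5, w=40) cum 200  ← median
  x=15 (N2, w=125) cum 325
  x=15 (N4, w=70) cum 395
⇒ x* = 12
y-coordinate, sorted with cumulative weight:
  y=1 (N5, w=40) cum 40
  y=2 (N3, w=120) cum 160
  y=6 (N4, w=70) cum 230  ← median
  y=10 (N1, w=40) cum 270
  y=13 (N2, w=125) cum 395
⇒ y* = 6

(12, 6)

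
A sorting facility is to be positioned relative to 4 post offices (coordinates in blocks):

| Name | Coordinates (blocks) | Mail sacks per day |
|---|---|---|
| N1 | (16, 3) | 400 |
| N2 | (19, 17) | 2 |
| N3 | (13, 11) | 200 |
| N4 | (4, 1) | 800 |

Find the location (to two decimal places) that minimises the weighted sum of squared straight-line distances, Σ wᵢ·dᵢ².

(8.73, 3.02)

The minimiser of Σwᵢ‖p−pᵢ‖² is the weighted centroid p* = (Σwᵢpᵢ)/(Σwᵢ).
Σwᵢ = 1402.
Σwᵢxᵢ = 400·16 + 2·19 + 200·13 + 800·4 = 12238.
Σwᵢyᵢ = 400·3 + 2·17 + 200·11 + 800·1 = 4234.
x* = 12238/1402 = 8.73, y* = 4234/1402 = 3.02.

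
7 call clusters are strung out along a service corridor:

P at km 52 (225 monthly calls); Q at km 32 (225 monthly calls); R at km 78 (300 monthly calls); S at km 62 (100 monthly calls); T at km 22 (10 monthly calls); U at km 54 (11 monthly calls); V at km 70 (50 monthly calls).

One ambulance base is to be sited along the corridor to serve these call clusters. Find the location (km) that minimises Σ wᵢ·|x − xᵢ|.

x = 54

For a sum of weighted absolute distances on a line, the optimum is the weighted median (not the mean). Total weight W = 921; half-weight = 460.5.
Sort by position and accumulate weight:
  km 22 (T, w=10) → cum 10
  km 32 (Q, w=225) → cum 235
  km 52 (P, w=225) → cum 460
  km 54 (U, w=11) → cum 471  ≥ 460.5 → median here
  km 62 (S, w=100) → cum 571
  km 70 (V, w=50) → cum 621
  km 78 (R, w=300) → cum 921
Optimal location: km 54.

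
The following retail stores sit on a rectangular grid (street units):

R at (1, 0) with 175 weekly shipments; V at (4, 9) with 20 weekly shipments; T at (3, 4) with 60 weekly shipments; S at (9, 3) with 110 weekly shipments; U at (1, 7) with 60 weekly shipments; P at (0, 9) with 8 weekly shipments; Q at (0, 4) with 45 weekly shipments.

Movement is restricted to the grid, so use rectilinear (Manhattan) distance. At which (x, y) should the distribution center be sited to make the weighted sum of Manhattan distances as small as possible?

(1, 3)

Manhattan distance separates: Σwᵢ(|x−xᵢ|+|y−yᵢ|) = Σwᵢ|x−xᵢ| + Σwᵢ|y−yᵢ|, so x and y are optimised independently as 1-D weighted medians.
Total weight W = 478; half = 239.
x-coordinate, sorted with cumulative weight:
  x=0 (P, w=8) cum 8
  x=0 (Q, w=45) cum 53
  x=1 (R, w=175) cum 228
  x=1 (U, w=60) cum 288  ← median
  x=3 (T, w=60) cum 348
  x=4 (V, w=20) cum 368
  x=9 (S, w=110) cum 478
⇒ x* = 1
y-coordinate, sorted with cumulative weight:
  y=0 (R, w=175) cum 175
  y=3 (S, w=110) cum 285  ← median
  y=4 (T, w=60) cum 345
  y=4 (Q, w=45) cum 390
  y=7 (U, w=60) cum 450
  y=9 (V, w=20) cum 470
  y=9 (P, w=8) cum 478
⇒ y* = 3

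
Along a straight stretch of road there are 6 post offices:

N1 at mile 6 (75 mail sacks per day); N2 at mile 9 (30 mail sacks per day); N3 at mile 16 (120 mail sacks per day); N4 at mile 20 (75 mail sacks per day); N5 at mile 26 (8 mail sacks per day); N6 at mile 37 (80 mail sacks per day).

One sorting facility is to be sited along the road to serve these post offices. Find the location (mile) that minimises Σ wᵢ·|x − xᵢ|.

For a sum of weighted absolute distances on a line, the optimum is the weighted median (not the mean). Total weight W = 388; half-weight = 194.
Sort by position and accumulate weight:
  mile 6 (N1, w=75) → cum 75
  mile 9 (N2, w=30) → cum 105
  mile 16 (N3, w=120) → cum 225  ≥ 194 → median here
  mile 20 (N4, w=75) → cum 300
  mile 26 (N5, w=8) → cum 308
  mile 37 (N6, w=80) → cum 388
Optimal location: mile 16.

x = 16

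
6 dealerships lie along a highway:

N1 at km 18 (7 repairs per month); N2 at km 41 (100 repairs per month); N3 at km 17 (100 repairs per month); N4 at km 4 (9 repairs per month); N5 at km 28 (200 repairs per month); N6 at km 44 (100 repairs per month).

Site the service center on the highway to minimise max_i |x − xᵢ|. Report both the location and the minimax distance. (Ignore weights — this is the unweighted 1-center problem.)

The 1-center on a line is the midpoint of the two extreme points: leftmost at 4, rightmost at 44.
Optimal location = (4 + 44)/2 = 24; maximum distance = (44 − 4)/2 = 20.

location 24, max distance 20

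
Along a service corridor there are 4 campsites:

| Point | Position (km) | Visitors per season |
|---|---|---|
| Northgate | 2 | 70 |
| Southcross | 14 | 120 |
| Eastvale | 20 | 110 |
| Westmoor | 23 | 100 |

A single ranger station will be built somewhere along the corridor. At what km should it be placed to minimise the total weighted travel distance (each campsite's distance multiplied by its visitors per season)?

x = 20

For a sum of weighted absolute distances on a line, the optimum is the weighted median (not the mean). Total weight W = 400; half-weight = 200.
Sort by position and accumulate weight:
  km 2 (Northgate, w=70) → cum 70
  km 14 (Southcross, w=120) → cum 190
  km 20 (Eastvale, w=110) → cum 300  ≥ 200 → median here
  km 23 (Westmoor, w=100) → cum 400
Optimal location: km 20.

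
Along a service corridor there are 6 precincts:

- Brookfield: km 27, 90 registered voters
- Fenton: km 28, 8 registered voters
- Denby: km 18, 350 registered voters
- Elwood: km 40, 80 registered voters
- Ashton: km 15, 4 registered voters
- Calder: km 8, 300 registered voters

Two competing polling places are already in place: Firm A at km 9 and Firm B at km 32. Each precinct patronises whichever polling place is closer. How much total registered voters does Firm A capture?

654

The indifferent point is the midpoint (9+32)/2 = 20.5; precincts left of it (closer to Firm A at 9) go to Firm A, those right go to Firm B.
  Calder at 8 (w=300) → Firm A
  Ashton at 15 (w=4) → Firm A
  Denby at 18 (w=350) → Firm A
  Brookfield at 27 (w=90) → Firm B
  Fenton at 28 (w=8) → Firm B
  Elwood at 40 (w=80) → Firm B
Firm A captures 654; Firm B captures 178.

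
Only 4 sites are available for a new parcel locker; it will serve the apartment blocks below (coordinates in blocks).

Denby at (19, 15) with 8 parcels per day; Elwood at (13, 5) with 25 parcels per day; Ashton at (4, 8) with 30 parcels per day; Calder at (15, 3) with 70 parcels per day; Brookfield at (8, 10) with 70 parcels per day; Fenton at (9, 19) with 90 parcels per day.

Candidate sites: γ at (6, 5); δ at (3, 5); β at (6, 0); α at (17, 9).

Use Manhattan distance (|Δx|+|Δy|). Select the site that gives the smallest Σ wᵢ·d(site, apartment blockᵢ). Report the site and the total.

γ, total 3299 blocks

Total weighted distance at each candidate:
  γ (6, 5): total = 3299
  δ (3, 5): total = 4058
  β (6, 0): total = 4484
  α (17, 9): total = 3564
Minimum is at γ with total 3299 blocks.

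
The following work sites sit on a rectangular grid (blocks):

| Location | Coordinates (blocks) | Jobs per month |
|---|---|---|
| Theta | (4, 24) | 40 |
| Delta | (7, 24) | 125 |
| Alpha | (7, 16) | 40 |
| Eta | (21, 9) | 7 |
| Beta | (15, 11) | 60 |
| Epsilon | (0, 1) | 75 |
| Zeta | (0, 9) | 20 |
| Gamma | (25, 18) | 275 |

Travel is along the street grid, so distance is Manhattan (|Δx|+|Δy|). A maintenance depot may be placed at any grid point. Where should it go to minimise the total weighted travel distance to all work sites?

Manhattan distance separates: Σwᵢ(|x−xᵢ|+|y−yᵢ|) = Σwᵢ|x−xᵢ| + Σwᵢ|y−yᵢ|, so x and y are optimised independently as 1-D weighted medians.
Total weight W = 642; half = 321.
x-coordinate, sorted with cumulative weight:
  x=0 (Epsilon, w=75) cum 75
  x=0 (Zeta, w=20) cum 95
  x=4 (Theta, w=40) cum 135
  x=7 (Delta, w=125) cum 260
  x=7 (Alpha, w=40) cum 300
  x=15 (Beta, w=60) cum 360  ← median
  x=21 (Eta, w=7) cum 367
  x=25 (Gamma, w=275) cum 642
⇒ x* = 15
y-coordinate, sorted with cumulative weight:
  y=1 (Epsilon, w=75) cum 75
  y=9 (Eta, w=7) cum 82
  y=9 (Zeta, w=20) cum 102
  y=11 (Beta, w=60) cum 162
  y=16 (Alpha, w=40) cum 202
  y=18 (Gamma, w=275) cum 477  ← median
  y=24 (Theta, w=40) cum 517
  y=24 (Delta, w=125) cum 642
⇒ y* = 18

(15, 18)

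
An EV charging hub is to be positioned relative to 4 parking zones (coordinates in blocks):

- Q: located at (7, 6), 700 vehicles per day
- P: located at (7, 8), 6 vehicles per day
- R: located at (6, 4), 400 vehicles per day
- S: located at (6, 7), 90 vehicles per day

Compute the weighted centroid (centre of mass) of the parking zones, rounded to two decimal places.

(6.59, 5.42)

The minimiser of Σwᵢ‖p−pᵢ‖² is the weighted centroid p* = (Σwᵢpᵢ)/(Σwᵢ).
Σwᵢ = 1196.
Σwᵢxᵢ = 700·7 + 6·7 + 400·6 + 90·6 = 7882.
Σwᵢyᵢ = 700·6 + 6·8 + 400·4 + 90·7 = 6478.
x* = 7882/1196 = 6.59, y* = 6478/1196 = 5.42.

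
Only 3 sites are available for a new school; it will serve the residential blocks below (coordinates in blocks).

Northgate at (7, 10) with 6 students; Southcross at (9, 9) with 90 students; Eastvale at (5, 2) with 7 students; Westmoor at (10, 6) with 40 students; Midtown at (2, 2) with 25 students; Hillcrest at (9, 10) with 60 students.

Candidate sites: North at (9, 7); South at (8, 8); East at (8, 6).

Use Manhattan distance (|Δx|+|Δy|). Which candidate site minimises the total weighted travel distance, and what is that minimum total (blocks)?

North, total 833 blocks

Total weighted distance at each candidate:
  North (9, 7): total = 833
  South (8, 8): total = 901
  East (8, 6): total = 1069
Minimum is at North with total 833 blocks.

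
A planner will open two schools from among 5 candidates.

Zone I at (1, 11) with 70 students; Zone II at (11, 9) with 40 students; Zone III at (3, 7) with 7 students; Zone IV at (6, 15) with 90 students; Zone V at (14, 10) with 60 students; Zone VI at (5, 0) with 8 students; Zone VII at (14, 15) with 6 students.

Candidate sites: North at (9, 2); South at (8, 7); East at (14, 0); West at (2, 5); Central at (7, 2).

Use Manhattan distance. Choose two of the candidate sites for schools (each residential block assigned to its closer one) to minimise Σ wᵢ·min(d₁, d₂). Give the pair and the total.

Evaluate every pair (each demand assigned to the nearer of the two):
  {South, West}: total = 2299
  {South, Central}: total = 2561
  {North, South}: total = 2577
  {South, East}: total = 2601
  {East, West}: total = 3005
  {North, West}: total = 3067
  {West, Central}: total = 3263
  {East, Central}: total = 3535
  {North, Central}: total = 3653
  {North, East}: total = 3805
Best pair: {South, West} with total 2299.

{South, West}, total 2299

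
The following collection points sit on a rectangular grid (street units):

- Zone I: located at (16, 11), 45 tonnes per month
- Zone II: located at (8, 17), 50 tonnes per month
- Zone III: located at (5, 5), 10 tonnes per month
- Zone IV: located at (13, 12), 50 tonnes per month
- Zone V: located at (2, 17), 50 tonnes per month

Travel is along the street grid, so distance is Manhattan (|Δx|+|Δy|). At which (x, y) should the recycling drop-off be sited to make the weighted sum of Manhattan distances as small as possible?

Manhattan distance separates: Σwᵢ(|x−xᵢ|+|y−yᵢ|) = Σwᵢ|x−xᵢ| + Σwᵢ|y−yᵢ|, so x and y are optimised independently as 1-D weighted medians.
Total weight W = 205; half = 102.5.
x-coordinate, sorted with cumulative weight:
  x=2 (Zone V, w=50) cum 50
  x=5 (Zone III, w=10) cum 60
  x=8 (Zone II, w=50) cum 110  ← median
  x=13 (Zone IV, w=50) cum 160
  x=16 (Zone I, w=45) cum 205
⇒ x* = 8
y-coordinate, sorted with cumulative weight:
  y=5 (Zone III, w=10) cum 10
  y=11 (Zone I, w=45) cum 55
  y=12 (Zone IV, w=50) cum 105  ← median
  y=17 (Zone II, w=50) cum 155
  y=17 (Zone V, w=50) cum 205
⇒ y* = 12

(8, 12)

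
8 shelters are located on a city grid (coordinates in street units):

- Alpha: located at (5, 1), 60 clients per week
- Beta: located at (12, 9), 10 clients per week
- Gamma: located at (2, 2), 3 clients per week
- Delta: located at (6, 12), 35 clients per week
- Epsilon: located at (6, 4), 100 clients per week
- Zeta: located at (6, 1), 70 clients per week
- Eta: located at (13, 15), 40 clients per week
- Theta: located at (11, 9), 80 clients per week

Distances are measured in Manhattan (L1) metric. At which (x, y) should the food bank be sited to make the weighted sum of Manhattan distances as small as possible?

(6, 4)

Manhattan distance separates: Σwᵢ(|x−xᵢ|+|y−yᵢ|) = Σwᵢ|x−xᵢ| + Σwᵢ|y−yᵢ|, so x and y are optimised independently as 1-D weighted medians.
Total weight W = 398; half = 199.
x-coordinate, sorted with cumulative weight:
  x=2 (Gamma, w=3) cum 3
  x=5 (Alpha, w=60) cum 63
  x=6 (Delta, w=35) cum 98
  x=6 (Epsilon, w=100) cum 198
  x=6 (Zeta, w=70) cum 268  ← median
  x=11 (Theta, w=80) cum 348
  x=12 (Beta, w=10) cum 358
  x=13 (Eta, w=40) cum 398
⇒ x* = 6
y-coordinate, sorted with cumulative weight:
  y=1 (Alpha, w=60) cum 60
  y=1 (Zeta, w=70) cum 130
  y=2 (Gamma, w=3) cum 133
  y=4 (Epsilon, w=100) cum 233  ← median
  y=9 (Beta, w=10) cum 243
  y=9 (Theta, w=80) cum 323
  y=12 (Delta, w=35) cum 358
  y=15 (Eta, w=40) cum 398
⇒ y* = 4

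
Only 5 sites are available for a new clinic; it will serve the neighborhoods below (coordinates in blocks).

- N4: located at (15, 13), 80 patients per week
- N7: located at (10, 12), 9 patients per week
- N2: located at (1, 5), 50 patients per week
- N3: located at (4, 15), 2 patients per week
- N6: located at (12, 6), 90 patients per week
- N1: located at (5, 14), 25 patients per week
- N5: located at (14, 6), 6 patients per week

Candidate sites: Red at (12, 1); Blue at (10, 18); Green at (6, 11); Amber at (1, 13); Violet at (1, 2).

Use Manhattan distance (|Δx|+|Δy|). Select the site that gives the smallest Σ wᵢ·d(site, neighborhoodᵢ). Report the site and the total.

Green, total 2655 blocks

Total weighted distance at each candidate:
  Red (12, 1): total = 3103
  Blue (10, 18): total = 3553
  Green (6, 11): total = 2655
  Amber (1, 13): total = 3485
  Violet (1, 2): total = 4205
Minimum is at Green with total 2655 blocks.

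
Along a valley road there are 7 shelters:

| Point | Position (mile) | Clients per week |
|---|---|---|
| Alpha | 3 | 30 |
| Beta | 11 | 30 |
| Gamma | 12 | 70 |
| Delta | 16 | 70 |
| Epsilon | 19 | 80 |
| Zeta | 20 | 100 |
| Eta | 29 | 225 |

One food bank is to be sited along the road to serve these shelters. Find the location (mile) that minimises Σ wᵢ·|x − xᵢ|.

For a sum of weighted absolute distances on a line, the optimum is the weighted median (not the mean). Total weight W = 605; half-weight = 302.5.
Sort by position and accumulate weight:
  mile 3 (Alpha, w=30) → cum 30
  mile 11 (Beta, w=30) → cum 60
  mile 12 (Gamma, w=70) → cum 130
  mile 16 (Delta, w=70) → cum 200
  mile 19 (Epsilon, w=80) → cum 280
  mile 20 (Zeta, w=100) → cum 380  ≥ 302.5 → median here
  mile 29 (Eta, w=225) → cum 605
Optimal location: mile 20.

x = 20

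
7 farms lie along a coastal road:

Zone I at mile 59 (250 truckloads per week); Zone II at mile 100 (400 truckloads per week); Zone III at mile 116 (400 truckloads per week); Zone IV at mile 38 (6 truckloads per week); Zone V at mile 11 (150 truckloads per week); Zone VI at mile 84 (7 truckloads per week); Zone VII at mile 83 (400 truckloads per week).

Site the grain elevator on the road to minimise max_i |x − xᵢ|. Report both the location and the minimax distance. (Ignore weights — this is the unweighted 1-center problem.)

The 1-center on a line is the midpoint of the two extreme points: leftmost at 11, rightmost at 116.
Optimal location = (11 + 116)/2 = 63.5; maximum distance = (116 − 11)/2 = 52.5.

location 63.5, max distance 52.5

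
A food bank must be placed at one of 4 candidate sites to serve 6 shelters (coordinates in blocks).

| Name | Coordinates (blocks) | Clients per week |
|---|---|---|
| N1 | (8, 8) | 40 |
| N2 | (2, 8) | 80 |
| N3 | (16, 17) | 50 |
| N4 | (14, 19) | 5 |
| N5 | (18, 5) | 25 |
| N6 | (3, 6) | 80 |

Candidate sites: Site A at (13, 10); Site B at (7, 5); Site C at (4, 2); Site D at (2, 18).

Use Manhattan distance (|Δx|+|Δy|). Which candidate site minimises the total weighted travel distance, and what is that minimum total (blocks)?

Total weighted distance at each candidate:
  Site A (13, 10): total = 3240
  Site B (7, 5): total = 2630
  Site C (4, 2): total = 3350
  Site D (2, 18): total = 4020
Minimum is at Site B with total 2630 blocks.

Site B, total 2630 blocks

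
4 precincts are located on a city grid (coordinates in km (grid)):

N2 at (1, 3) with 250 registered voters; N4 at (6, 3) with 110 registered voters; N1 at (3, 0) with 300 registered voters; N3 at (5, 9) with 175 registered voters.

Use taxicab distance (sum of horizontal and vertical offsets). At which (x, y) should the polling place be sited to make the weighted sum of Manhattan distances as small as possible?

Manhattan distance separates: Σwᵢ(|x−xᵢ|+|y−yᵢ|) = Σwᵢ|x−xᵢ| + Σwᵢ|y−yᵢ|, so x and y are optimised independently as 1-D weighted medians.
Total weight W = 835; half = 417.5.
x-coordinate, sorted with cumulative weight:
  x=1 (N2, w=250) cum 250
  x=3 (N1, w=300) cum 550  ← median
  x=5 (N3, w=175) cum 725
  x=6 (N4, w=110) cum 835
⇒ x* = 3
y-coordinate, sorted with cumulative weight:
  y=0 (N1, w=300) cum 300
  y=3 (N2, w=250) cum 550  ← median
  y=3 (N4, w=110) cum 660
  y=9 (N3, w=175) cum 835
⇒ y* = 3

(3, 3)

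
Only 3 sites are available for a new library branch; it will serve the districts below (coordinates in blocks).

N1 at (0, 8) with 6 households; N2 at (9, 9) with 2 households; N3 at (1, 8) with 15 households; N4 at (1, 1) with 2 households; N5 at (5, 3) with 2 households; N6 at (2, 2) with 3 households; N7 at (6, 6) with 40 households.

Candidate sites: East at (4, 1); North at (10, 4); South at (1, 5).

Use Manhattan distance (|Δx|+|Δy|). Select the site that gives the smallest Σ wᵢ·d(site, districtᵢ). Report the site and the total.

South, total 365 blocks

Total weighted distance at each candidate:
  East (4, 1): total = 543
  North (10, 4): total = 597
  South (1, 5): total = 365
Minimum is at South with total 365 blocks.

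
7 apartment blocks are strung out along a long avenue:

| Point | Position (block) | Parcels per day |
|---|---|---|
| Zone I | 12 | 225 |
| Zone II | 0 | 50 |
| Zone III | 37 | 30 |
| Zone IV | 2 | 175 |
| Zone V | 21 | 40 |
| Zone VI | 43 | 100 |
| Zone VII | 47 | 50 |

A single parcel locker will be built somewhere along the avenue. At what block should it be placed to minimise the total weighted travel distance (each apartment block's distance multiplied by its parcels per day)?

x = 12

For a sum of weighted absolute distances on a line, the optimum is the weighted median (not the mean). Total weight W = 670; half-weight = 335.
Sort by position and accumulate weight:
  block 0 (Zone II, w=50) → cum 50
  block 2 (Zone IV, w=175) → cum 225
  block 12 (Zone I, w=225) → cum 450  ≥ 335 → median here
  block 21 (Zone V, w=40) → cum 490
  block 37 (Zone III, w=30) → cum 520
  block 43 (Zone VI, w=100) → cum 620
  block 47 (Zone VII, w=50) → cum 670
Optimal location: block 12.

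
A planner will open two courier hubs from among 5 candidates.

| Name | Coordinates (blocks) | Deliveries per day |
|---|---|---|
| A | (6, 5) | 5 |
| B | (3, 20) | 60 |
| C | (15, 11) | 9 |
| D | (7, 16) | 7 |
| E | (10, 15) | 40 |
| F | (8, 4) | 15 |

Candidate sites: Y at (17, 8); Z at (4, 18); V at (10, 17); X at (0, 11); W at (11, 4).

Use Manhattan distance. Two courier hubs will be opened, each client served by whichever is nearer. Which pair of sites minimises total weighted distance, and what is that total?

{Z, V}, total 687

Evaluate every pair (each demand assigned to the nearer of the two):
  {Z, V}: total = 687
  {Z, W}: total = 749
  {V, W}: total = 882
  {Y, Z}: total = 885
  {Z, X}: total = 995
  {Y, V}: total = 1018
  {V, X}: total = 1092
  {X, W}: total = 1458
  {Y, X}: total = 1664
  {Y, W}: total = 2152
Best pair: {Z, V} with total 687.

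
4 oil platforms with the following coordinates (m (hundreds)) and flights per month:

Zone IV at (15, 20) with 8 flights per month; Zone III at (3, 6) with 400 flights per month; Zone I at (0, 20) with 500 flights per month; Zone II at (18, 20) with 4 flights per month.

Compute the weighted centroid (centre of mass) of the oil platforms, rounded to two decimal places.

(1.53, 13.86)

The minimiser of Σwᵢ‖p−pᵢ‖² is the weighted centroid p* = (Σwᵢpᵢ)/(Σwᵢ).
Σwᵢ = 912.
Σwᵢxᵢ = 8·15 + 400·3 + 500·0 + 4·18 = 1392.
Σwᵢyᵢ = 8·20 + 400·6 + 500·20 + 4·20 = 12640.
x* = 1392/912 = 1.53, y* = 12640/912 = 13.86.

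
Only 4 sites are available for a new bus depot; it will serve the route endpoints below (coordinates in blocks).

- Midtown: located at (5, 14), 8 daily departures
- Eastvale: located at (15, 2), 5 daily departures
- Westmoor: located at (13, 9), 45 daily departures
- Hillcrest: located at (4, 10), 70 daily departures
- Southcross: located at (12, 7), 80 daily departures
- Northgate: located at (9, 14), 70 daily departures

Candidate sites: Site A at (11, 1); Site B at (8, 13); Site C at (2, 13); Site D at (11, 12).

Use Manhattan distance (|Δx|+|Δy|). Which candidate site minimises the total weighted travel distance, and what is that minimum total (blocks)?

Total weighted distance at each candidate:
  Site A (11, 1): total = 3357
  Site B (8, 13): total = 1957
  Site C (2, 13): total = 3017
  Site D (11, 12): total = 1749
Minimum is at Site D with total 1749 blocks.

Site D, total 1749 blocks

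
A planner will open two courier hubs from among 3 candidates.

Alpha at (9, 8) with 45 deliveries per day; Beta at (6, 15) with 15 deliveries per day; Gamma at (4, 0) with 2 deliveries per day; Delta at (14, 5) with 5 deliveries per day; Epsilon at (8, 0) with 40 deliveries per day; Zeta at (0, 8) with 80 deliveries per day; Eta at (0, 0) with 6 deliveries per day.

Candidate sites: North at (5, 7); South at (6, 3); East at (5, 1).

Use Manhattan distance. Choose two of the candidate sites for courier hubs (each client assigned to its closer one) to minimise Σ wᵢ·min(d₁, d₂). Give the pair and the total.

Evaluate every pair (each demand assigned to the nearer of the two):
  {North, East}: total = 1095
  {North, South}: total = 1154
  {South, East}: total = 1670
Best pair: {North, East} with total 1095.

{North, East}, total 1095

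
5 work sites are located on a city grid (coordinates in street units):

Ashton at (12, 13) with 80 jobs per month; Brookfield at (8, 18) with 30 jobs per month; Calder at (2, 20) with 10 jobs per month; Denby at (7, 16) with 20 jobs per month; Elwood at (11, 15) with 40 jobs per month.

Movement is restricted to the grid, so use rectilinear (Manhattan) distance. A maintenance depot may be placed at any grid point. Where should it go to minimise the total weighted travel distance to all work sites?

Manhattan distance separates: Σwᵢ(|x−xᵢ|+|y−yᵢ|) = Σwᵢ|x−xᵢ| + Σwᵢ|y−yᵢ|, so x and y are optimised independently as 1-D weighted medians.
Total weight W = 180; half = 90.
x-coordinate, sorted with cumulative weight:
  x=2 (Calder, w=10) cum 10
  x=7 (Denby, w=20) cum 30
  x=8 (Brookfield, w=30) cum 60
  x=11 (Elwood, w=40) cum 100  ← median
  x=12 (Ashton, w=80) cum 180
⇒ x* = 11
y-coordinate, sorted with cumulative weight:
  y=13 (Ashton, w=80) cum 80
  y=15 (Elwood, w=40) cum 120  ← median
  y=16 (Denby, w=20) cum 140
  y=18 (Brookfield, w=30) cum 170
  y=20 (Calder, w=10) cum 180
⇒ y* = 15

(11, 15)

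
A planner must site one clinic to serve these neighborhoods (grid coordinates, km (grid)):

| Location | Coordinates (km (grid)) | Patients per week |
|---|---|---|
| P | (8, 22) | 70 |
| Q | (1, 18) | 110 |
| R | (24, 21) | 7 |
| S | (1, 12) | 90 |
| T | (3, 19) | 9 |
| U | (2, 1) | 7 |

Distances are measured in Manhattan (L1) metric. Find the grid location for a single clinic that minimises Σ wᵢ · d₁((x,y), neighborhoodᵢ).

(1, 18)

Manhattan distance separates: Σwᵢ(|x−xᵢ|+|y−yᵢ|) = Σwᵢ|x−xᵢ| + Σwᵢ|y−yᵢ|, so x and y are optimised independently as 1-D weighted medians.
Total weight W = 293; half = 146.5.
x-coordinate, sorted with cumulative weight:
  x=1 (Q, w=110) cum 110
  x=1 (S, w=90) cum 200  ← median
  x=2 (U, w=7) cum 207
  x=3 (T, w=9) cum 216
  x=8 (P, w=70) cum 286
  x=24 (R, w=7) cum 293
⇒ x* = 1
y-coordinate, sorted with cumulative weight:
  y=1 (U, w=7) cum 7
  y=12 (S, w=90) cum 97
  y=18 (Q, w=110) cum 207  ← median
  y=19 (T, w=9) cum 216
  y=21 (R, w=7) cum 223
  y=22 (P, w=70) cum 293
⇒ y* = 18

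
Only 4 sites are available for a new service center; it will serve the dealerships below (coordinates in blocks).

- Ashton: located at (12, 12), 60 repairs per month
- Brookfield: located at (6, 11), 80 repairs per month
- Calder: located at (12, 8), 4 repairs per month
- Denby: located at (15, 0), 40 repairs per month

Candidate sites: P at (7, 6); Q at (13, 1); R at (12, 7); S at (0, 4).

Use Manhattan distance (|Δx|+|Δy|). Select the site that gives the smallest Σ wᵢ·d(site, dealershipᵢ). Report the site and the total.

Total weighted distance at each candidate:
  P (7, 6): total = 1728
  Q (13, 1): total = 2232
  R (12, 7): total = 1504
  S (0, 4): total = 3064
Minimum is at R with total 1504 blocks.

R, total 1504 blocks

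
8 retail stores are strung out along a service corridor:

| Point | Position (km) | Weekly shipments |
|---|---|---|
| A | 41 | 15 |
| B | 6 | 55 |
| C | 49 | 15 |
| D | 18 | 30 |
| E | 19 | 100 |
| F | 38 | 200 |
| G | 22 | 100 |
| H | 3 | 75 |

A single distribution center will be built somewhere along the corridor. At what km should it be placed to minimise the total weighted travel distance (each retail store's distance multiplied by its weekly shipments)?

x = 22

For a sum of weighted absolute distances on a line, the optimum is the weighted median (not the mean). Total weight W = 590; half-weight = 295.
Sort by position and accumulate weight:
  km 3 (H, w=75) → cum 75
  km 6 (B, w=55) → cum 130
  km 18 (D, w=30) → cum 160
  km 19 (E, w=100) → cum 260
  km 22 (G, w=100) → cum 360  ≥ 295 → median here
  km 38 (F, w=200) → cum 560
  km 41 (A, w=15) → cum 575
  km 49 (C, w=15) → cum 590
Optimal location: km 22.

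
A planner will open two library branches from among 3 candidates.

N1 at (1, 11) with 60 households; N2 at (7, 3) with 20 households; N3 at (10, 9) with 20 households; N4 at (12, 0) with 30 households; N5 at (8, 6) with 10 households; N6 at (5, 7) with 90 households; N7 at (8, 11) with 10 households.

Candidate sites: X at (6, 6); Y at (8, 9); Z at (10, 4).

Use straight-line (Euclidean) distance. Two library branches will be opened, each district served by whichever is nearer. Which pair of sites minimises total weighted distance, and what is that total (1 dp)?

{X, Z}, total 922.8

Evaluate every pair (each demand assigned to the nearer of the two):
  {X, Z}: total = 922.8
  {X, Y}: total = 949.3
  {Y, Z}: total = 1047.0
Best pair: {X, Z} with total 922.8.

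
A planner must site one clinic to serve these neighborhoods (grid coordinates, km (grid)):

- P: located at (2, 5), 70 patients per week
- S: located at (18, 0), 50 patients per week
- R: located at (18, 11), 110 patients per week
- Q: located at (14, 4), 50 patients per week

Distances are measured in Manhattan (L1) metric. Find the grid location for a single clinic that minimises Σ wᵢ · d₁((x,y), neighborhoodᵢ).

Manhattan distance separates: Σwᵢ(|x−xᵢ|+|y−yᵢ|) = Σwᵢ|x−xᵢ| + Σwᵢ|y−yᵢ|, so x and y are optimised independently as 1-D weighted medians.
Total weight W = 280; half = 140.
x-coordinate, sorted with cumulative weight:
  x=2 (P, w=70) cum 70
  x=14 (Q, w=50) cum 120
  x=18 (S, w=50) cum 170  ← median
  x=18 (R, w=110) cum 280
⇒ x* = 18
y-coordinate, sorted with cumulative weight:
  y=0 (S, w=50) cum 50
  y=4 (Q, w=50) cum 100
  y=5 (P, w=70) cum 170  ← median
  y=11 (R, w=110) cum 280
⇒ y* = 5

(18, 5)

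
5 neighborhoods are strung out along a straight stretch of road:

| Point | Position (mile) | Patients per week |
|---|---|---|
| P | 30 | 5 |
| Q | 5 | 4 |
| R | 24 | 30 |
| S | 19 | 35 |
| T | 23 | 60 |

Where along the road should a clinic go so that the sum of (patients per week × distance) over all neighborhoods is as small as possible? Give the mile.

For a sum of weighted absolute distances on a line, the optimum is the weighted median (not the mean). Total weight W = 134; half-weight = 67.
Sort by position and accumulate weight:
  mile 5 (Q, w=4) → cum 4
  mile 19 (S, w=35) → cum 39
  mile 23 (T, w=60) → cum 99  ≥ 67 → median here
  mile 24 (R, w=30) → cum 129
  mile 30 (P, w=5) → cum 134
Optimal location: mile 23.

x = 23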